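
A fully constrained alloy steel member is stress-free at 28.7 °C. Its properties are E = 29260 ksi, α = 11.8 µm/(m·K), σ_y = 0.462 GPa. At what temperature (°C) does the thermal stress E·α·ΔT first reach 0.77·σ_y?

178 °C

E = 29260 ksi = 201.7 GPa.
σ_y = 0.462 GPa = 462.0 MPa.
E·α·ΔT = 355.7 MPa ⇒ ΔT = 355.7 / (201.7×10³ × 11.8×10⁻⁶) = 149.4 K.
T = 28.7 + 149.4 = 178.1 °C.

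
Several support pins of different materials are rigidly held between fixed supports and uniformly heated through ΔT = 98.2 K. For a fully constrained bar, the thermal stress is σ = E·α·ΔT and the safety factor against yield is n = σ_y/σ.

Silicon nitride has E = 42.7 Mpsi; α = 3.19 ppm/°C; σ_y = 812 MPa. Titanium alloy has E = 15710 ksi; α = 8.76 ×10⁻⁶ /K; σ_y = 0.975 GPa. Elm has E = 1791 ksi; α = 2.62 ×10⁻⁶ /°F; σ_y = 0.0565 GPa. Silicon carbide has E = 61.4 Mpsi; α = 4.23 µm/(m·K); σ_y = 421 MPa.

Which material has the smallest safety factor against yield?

Converting E to GPa, α to ×10⁻⁶/K, σ_y to MPa, then σ and n for each:
  silicon nitride: E = 294.4, α = 3.19, σ_y = 812.0 → σ = 92.2 MPa, n = 8.80
  titanium alloy: E = 108.3, α = 8.76, σ_y = 975.0 → σ = 93.2 MPa, n = 10.5
  elm: E = 12.35, α = 4.72, σ_y = 56.50 → σ = 5.72 MPa, n = 9.88
  silicon carbide: E = 423.3, α = 4.23, σ_y = 421.0 → σ = 176 MPa, n = 2.39
The minimum is silicon carbide at n = 2.39.

silicon carbide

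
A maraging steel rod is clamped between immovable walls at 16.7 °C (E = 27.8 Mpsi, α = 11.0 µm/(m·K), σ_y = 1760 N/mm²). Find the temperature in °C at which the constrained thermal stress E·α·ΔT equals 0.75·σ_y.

E = 27.8 Mpsi = 191.7 GPa.
σ_y = 1760 N/mm² = 1760 MPa.
E·α·ΔT = 1320 MPa ⇒ ΔT = 1320 / (191.7×10³ × 11.0×10⁻⁶) = 626.1 K.
T = 16.7 + 626.1 = 642.8 °C.

643 °C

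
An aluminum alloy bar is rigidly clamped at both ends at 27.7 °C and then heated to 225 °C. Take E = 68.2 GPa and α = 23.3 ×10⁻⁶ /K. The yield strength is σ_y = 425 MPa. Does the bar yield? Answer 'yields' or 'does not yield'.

ΔT = 197.3 K. Constrained thermal stress σ = E·α·ΔT = 68.20×10³ MPa × 23.3×10⁻⁶ × 197.3 = 314 MPa (compressive).
Compare to σ_y = 425 MPa: σ < σ_y, so it does not yield.

does not yield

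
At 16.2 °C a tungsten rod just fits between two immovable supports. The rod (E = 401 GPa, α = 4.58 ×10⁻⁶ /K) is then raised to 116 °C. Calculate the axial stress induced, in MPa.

ΔT = 99.80 K. Constrained thermal stress σ = E·α·ΔT = 401.0×10³ MPa × 4.58×10⁻⁶ × 99.80 = 183 MPa (compressive).

183 MPa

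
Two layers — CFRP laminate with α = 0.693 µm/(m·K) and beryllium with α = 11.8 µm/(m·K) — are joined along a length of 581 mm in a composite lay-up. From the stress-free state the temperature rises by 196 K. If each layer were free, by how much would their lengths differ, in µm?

Δα = |0.693 − 11.8|×10⁻⁶/K = 11.1×10⁻⁶/K.
ΔL_mismatch = Δα·L·ΔT = 11.1×10⁻⁶ × 581.0 mm × 196.0 K = 1260 µm.

1260 µm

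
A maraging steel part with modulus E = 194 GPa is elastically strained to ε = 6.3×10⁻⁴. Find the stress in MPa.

σ = E·ε = 194000 MPa × 6.3×10⁻⁴ = 122 MPa.

122 MPa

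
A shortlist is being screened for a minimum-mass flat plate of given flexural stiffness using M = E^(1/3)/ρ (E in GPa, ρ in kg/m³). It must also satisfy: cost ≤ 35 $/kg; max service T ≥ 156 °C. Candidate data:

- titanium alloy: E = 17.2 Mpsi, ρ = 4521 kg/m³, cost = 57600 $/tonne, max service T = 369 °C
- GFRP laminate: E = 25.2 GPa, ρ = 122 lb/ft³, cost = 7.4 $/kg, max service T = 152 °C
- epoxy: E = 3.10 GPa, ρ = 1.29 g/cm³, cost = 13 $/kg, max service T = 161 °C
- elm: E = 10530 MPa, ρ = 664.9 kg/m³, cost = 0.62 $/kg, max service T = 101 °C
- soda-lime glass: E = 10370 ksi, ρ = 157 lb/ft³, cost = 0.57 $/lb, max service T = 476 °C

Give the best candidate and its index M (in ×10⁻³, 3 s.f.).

Screen on constraints: cost ≤ 35 $/kg; max service T ≥ 156 °C. Survivors: epoxy, soda-lime glass.
After converting to SI:
  epoxy: E = 3.100 GPa, ρ = 1290 kg/m³
  soda-lime glass: E = 71.50 GPa, ρ = 2515 kg/m³
  soda-lime glass: M = 1.65×10⁻³
  epoxy: M = 1.13×10⁻³
Soda-lime glass ranks first.

soda-lime glass, M = 1.65×10⁻³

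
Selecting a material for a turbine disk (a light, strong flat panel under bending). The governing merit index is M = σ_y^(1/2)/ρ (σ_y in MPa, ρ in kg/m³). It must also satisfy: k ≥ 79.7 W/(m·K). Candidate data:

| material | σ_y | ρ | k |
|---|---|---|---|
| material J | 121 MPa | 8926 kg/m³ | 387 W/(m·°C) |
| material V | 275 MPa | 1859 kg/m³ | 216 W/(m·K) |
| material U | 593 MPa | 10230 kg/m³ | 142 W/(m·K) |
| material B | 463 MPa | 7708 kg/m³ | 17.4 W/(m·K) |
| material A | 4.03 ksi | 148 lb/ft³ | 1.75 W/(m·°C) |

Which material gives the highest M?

material V

Screen on constraints: k ≥ 79.7 W/(m·K). Survivors: material J, material V, material U.
Putting every candidate on a common basis:
  material J: σ_y = 121.0 MPa, ρ = 8926 kg/m³
  material V: σ_y = 275.0 MPa, ρ = 1859 kg/m³
  material U: σ_y = 593.0 MPa, ρ = 10230 kg/m³
  material V: M = 8.92×10⁻³
  material U: M = 2.38×10⁻³
  material J: M = 1.23×10⁻³
The maximum is for material V.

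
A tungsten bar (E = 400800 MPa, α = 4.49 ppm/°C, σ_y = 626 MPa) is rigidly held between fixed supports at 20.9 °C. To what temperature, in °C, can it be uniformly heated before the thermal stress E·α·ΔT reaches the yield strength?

369 °C

E = 400800 MPa = 400.8 GPa.
E·α·ΔT = 626.0 MPa ⇒ ΔT = 626.0 / (400.8×10³ × 4.49×10⁻⁶) = 347.9 K.
T = 20.9 + 347.9 = 368.8 °C.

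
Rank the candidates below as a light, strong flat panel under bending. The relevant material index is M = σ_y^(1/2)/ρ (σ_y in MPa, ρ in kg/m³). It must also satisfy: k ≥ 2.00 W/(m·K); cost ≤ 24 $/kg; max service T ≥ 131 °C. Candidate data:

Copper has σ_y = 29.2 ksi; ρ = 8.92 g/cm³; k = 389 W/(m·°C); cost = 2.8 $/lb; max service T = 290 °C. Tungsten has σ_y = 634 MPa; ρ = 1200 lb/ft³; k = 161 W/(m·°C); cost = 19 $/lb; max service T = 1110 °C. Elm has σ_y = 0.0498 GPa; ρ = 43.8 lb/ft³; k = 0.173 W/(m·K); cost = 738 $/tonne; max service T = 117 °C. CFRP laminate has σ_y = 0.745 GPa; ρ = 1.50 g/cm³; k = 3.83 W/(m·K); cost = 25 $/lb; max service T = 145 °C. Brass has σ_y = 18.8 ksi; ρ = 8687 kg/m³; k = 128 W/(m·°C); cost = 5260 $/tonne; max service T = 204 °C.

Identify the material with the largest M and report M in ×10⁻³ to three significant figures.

copper, M = 1.59×10⁻³

Screen on constraints: k ≥ 2.00 W/(m·K); cost ≤ 24 $/kg; max service T ≥ 131 °C. Survivors: copper, brass.
Convert each candidate to consistent units, then evaluate M:
  copper: σ_y = 201.3 MPa, ρ = 8920 kg/m³
  brass: σ_y = 129.6 MPa, ρ = 8687 kg/m³
  copper: M = 1.59×10⁻³
  brass: M = 1.31×10⁻³
Copper ranks first.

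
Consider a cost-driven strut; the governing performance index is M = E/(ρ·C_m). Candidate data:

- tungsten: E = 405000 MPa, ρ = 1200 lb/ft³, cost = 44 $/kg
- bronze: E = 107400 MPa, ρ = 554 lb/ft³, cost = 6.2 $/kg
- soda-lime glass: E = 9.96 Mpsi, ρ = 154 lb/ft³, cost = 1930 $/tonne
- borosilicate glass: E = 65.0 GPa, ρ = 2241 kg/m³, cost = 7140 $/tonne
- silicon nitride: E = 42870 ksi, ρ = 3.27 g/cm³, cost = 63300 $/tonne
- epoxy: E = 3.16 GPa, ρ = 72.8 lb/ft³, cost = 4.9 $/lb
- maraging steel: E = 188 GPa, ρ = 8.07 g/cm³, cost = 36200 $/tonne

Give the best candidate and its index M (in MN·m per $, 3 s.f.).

soda-lime glass, M = 14.4 MN·m per $

In SI units:
  tungsten: E = 405.0 GPa, ρ = 19220 kg/m³, cost = 44.00 $/kg
  bronze: E = 107.4 GPa, ρ = 8874 kg/m³, cost = 6.200 $/kg
  soda-lime glass: E = 68.67 GPa, ρ = 2467 kg/m³, cost = 1.930 $/kg
  borosilicate glass: E = 65.00 GPa, ρ = 2241 kg/m³, cost = 7.140 $/kg
  silicon nitride: E = 295.6 GPa, ρ = 3270 kg/m³, cost = 63.30 $/kg
  epoxy: E = 3.160 GPa, ρ = 1166 kg/m³, cost = 10.80 $/kg
  maraging steel: E = 188.0 GPa, ρ = 8070 kg/m³, cost = 36.20 $/kg
  soda-lime glass: M = 14.4 MN·m per $
  borosilicate glass: M = 4.06 MN·m per $
  bronze: M = 1.95 MN·m per $
  silicon nitride: M = 1.43 MN·m per $
  maraging steel: M = 0.644 MN·m per $
  tungsten: M = 0.479 MN·m per $
  epoxy: M = 0.251 MN·m per $
Soda-lime glass has the largest M.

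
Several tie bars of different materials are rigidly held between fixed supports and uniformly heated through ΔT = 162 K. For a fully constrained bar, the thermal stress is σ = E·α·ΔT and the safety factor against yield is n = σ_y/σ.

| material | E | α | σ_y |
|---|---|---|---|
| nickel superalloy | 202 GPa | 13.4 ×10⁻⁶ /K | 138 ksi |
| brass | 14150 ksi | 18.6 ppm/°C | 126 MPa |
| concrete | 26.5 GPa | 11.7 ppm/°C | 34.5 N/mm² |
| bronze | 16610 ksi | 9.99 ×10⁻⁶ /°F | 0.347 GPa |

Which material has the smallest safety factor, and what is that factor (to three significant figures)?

Converting E to GPa, α to ×10⁻⁶/K, σ_y to MPa, then σ and n for each:
  nickel superalloy: E = 202.0, α = 13.4, σ_y = 951.5 → σ = 439 MPa, n = 2.17
  brass: E = 97.56, α = 18.6, σ_y = 126.0 → σ = 294 MPa, n = 0.429
  concrete: E = 26.50, α = 11.7, σ_y = 34.50 → σ = 50.2 MPa, n = 0.687
  bronze: E = 114.5, α = 18.0, σ_y = 347.0 → σ = 334 MPa, n = 1.04
Smallest n: brass with n = 0.429.

brass, n = 0.429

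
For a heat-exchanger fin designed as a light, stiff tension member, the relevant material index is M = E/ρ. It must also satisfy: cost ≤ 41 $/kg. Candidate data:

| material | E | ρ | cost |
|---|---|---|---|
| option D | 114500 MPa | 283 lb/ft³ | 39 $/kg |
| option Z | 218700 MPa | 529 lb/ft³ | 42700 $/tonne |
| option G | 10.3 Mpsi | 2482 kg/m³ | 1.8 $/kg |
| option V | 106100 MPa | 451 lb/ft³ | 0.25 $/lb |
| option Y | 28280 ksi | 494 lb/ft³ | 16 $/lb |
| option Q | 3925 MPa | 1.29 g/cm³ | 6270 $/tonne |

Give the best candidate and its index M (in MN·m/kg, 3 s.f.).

Screen on constraints: cost ≤ 41 $/kg. Survivors: option D, option G, option V, option Y, option Q.
Convert each candidate to consistent units, then evaluate M:
  option D: E = 114.5 GPa, ρ = 4533 kg/m³
  option G: E = 71.02 GPa, ρ = 2482 kg/m³
  option V: E = 106.1 GPa, ρ = 7224 kg/m³
  option Y: E = 195.0 GPa, ρ = 7913 kg/m³
  option Q: E = 3.925 GPa, ρ = 1290 kg/m³
  option G: M = 28.6 MN·m/kg
  option D: M = 25.3 MN·m/kg
  option Y: M = 24.6 MN·m/kg
  option V: M = 14.7 MN·m/kg
  option Q: M = 3.04 MN·m/kg
Highest index: option G.

option G, M = 28.6 MN·m/kg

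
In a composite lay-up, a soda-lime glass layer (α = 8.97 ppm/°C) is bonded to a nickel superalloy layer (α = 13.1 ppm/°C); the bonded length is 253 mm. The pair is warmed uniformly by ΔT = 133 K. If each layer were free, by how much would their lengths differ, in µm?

Δα = |8.97 − 13.1|×10⁻⁶/K = 4.13×10⁻⁶/K.
ΔL_mismatch = Δα·L·ΔT = 4.13×10⁻⁶ × 253.0 mm × 133.0 K = 139 µm.

139 µm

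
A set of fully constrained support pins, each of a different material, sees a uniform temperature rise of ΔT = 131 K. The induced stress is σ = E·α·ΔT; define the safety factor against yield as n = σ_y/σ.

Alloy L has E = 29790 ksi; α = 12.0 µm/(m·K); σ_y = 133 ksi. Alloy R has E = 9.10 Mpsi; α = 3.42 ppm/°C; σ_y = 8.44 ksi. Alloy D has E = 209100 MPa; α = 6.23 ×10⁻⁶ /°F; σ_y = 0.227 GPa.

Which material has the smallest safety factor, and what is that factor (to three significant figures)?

alloy D, n = 0.739

Per material, after unit conversion:
  alloy L: E = 205.4, α = 12.0, σ_y = 917.0 → σ = 323 MPa, n = 2.84
  alloy R: E = 62.74, α = 3.42, σ_y = 58.19 → σ = 28.1 MPa, n = 2.07
  alloy D: E = 209.1, α = 11.2, σ_y = 227.0 → σ = 307 MPa, n = 0.739
Alloy D has the lowest safety factor, n = 0.739.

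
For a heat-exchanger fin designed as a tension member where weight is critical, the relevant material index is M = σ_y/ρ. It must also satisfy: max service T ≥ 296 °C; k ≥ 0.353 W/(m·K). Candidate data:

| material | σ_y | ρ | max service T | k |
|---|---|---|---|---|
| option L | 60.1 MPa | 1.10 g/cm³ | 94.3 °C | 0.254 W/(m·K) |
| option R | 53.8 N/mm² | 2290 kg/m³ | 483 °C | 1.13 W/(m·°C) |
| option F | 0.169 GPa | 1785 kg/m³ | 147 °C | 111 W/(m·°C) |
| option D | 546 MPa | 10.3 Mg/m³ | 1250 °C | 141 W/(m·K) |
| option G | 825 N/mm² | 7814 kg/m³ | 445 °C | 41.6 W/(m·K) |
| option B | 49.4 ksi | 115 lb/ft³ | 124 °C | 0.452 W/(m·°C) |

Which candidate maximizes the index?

option G

Screen on constraints: max service T ≥ 296 °C; k ≥ 0.353 W/(m·K). Survivors: option R, option D, option G.
Convert each candidate to consistent units, then evaluate M:
  option R: σ_y = 53.80 MPa, ρ = 2290 kg/m³
  option D: σ_y = 546.0 MPa, ρ = 10300 kg/m³
  option G: σ_y = 825.0 MPa, ρ = 7814 kg/m³
  option G: M = 106 kN·m/kg
  option D: M = 53.0 kN·m/kg
  option R: M = 23.5 kN·m/kg
Option G ranks first.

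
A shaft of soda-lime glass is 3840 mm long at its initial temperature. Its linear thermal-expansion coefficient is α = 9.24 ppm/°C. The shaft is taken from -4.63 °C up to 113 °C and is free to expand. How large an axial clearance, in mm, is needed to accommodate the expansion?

ΔT = 113 − (-4.63) = 117.6 K.
ΔL = α·L₀·ΔT = 9.24×10⁻⁶ × 3840 mm × 117.6 K = 4.17 mm.

4.17 mm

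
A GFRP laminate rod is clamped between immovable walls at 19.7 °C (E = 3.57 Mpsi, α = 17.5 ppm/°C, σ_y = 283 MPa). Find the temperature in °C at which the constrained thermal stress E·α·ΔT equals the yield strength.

677 °C

E = 3.57 Mpsi = 24.61 GPa.
E·α·ΔT = 283.0 MPa ⇒ ΔT = 283.0 / (24.61×10³ × 17.5×10⁻⁶) = 657.0 K.
T = 19.7 + 657.0 = 676.7 °C.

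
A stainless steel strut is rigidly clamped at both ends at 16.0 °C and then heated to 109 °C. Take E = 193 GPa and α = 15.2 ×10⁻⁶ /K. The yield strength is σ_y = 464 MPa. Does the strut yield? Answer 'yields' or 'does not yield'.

ΔT = 93.00 K. Constrained thermal stress σ = E·α·ΔT = 193.0×10³ MPa × 15.2×10⁻⁶ × 93.00 = 273 MPa (compressive).
Compare to σ_y = 464 MPa: σ < σ_y, so it does not yield.

does not yield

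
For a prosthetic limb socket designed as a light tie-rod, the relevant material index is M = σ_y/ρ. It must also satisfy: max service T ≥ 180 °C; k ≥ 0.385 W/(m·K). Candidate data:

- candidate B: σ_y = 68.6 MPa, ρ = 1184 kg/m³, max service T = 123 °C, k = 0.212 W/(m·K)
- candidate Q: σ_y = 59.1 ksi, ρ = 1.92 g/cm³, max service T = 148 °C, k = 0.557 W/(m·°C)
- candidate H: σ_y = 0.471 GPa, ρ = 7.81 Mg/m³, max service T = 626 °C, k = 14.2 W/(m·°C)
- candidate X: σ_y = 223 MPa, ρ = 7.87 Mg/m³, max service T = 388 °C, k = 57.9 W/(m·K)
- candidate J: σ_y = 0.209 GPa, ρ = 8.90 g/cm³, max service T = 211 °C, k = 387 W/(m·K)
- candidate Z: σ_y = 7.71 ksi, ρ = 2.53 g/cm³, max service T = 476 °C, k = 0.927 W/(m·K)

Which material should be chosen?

Screen on constraints: max service T ≥ 180 °C; k ≥ 0.385 W/(m·K). Survivors: candidate H, candidate X, candidate J, candidate Z.
Putting every candidate on a common basis:
  candidate H: σ_y = 471.0 MPa, ρ = 7810 kg/m³
  candidate X: σ_y = 223.0 MPa, ρ = 7870 kg/m³
  candidate J: σ_y = 209.0 MPa, ρ = 8900 kg/m³
  candidate Z: σ_y = 53.16 MPa, ρ = 2530 kg/m³
  candidate H: M = 60.3 kN·m/kg
  candidate X: M = 28.3 kN·m/kg
  candidate J: M = 23.5 kN·m/kg
  candidate Z: M = 21.0 kN·m/kg
Highest index: candidate H.

candidate H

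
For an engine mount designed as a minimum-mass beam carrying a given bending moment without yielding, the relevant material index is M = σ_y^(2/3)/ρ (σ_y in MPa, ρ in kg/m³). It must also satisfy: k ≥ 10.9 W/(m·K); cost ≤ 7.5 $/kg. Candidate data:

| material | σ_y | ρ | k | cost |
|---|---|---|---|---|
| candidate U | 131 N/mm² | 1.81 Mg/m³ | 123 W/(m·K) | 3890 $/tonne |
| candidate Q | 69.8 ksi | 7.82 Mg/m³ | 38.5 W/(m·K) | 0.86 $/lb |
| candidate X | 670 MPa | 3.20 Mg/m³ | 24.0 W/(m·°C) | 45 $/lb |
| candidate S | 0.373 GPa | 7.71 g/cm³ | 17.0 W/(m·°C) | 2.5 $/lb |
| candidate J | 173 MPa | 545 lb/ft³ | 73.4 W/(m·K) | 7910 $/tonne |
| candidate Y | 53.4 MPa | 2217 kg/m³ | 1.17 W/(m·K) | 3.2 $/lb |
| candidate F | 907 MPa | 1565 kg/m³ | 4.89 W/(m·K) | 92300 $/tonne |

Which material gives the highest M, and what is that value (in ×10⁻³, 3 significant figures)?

Screen on constraints: k ≥ 10.9 W/(m·K); cost ≤ 7.5 $/kg. Survivors: candidate U, candidate Q, candidate S.
Convert each candidate to consistent units, then evaluate M:
  candidate U: σ_y = 131.0 MPa, ρ = 1810 kg/m³
  candidate Q: σ_y = 481.3 MPa, ρ = 7820 kg/m³
  candidate S: σ_y = 373.0 MPa, ρ = 7710 kg/m³
  candidate U: M = 14.3×10⁻³
  candidate Q: M = 7.85×10⁻³
  candidate S: M = 6.72×10⁻³
Candidate U has the largest M.

candidate U, M = 14.3×10⁻³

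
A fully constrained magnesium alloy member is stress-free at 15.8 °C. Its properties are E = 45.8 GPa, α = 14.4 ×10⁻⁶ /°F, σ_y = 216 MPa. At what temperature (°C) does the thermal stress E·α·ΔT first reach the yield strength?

198 °C

α = 14.4×10⁻⁶/°F × 9/5 = 25.9×10⁻⁶/K.
E·α·ΔT = 216.0 MPa ⇒ ΔT = 216.0 / (45.80×10³ × 25.9×10⁻⁶) = 182.0 K.
T = 15.8 + 182.0 = 197.8 °C.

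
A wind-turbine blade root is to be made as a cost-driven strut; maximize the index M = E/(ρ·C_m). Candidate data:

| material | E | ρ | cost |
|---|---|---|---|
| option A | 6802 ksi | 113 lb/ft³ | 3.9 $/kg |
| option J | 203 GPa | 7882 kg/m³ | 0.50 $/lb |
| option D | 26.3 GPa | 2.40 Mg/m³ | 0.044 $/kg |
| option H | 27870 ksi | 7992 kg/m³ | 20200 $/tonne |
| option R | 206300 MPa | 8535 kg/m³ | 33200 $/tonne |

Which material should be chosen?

After converting to SI:
  option A: E = 46.90 GPa, ρ = 1810 kg/m³, cost = 3.900 $/kg
  option J: E = 203.0 GPa, ρ = 7882 kg/m³, cost = 1.102 $/kg
  option D: E = 26.30 GPa, ρ = 2400 kg/m³, cost = 0.04400 $/kg
  option H: E = 192.2 GPa, ρ = 7992 kg/m³, cost = 20.20 $/kg
  option R: E = 206.3 GPa, ρ = 8535 kg/m³, cost = 33.20 $/kg
  option D: M = 249 MN·m per $
  option J: M = 23.4 MN·m per $
  option A: M = 6.64 MN·m per $
  option H: M = 1.19 MN·m per $
  option R: M = 0.728 MN·m per $
The maximum is for option D.

option D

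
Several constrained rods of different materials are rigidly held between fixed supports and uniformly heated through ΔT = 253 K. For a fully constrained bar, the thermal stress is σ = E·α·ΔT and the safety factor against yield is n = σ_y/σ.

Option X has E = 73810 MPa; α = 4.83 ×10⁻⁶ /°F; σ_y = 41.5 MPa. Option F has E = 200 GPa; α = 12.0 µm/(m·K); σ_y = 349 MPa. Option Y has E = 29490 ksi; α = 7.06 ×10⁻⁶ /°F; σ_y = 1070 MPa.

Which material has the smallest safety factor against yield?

option X

Per material, after unit conversion:
  option X: E = 73.81, α = 8.69, σ_y = 41.50 → σ = 162 MPa, n = 0.256
  option F: E = 200.0, α = 12.0, σ_y = 349.0 → σ = 607 MPa, n = 0.575
  option Y: E = 203.3, α = 12.7, σ_y = 1070 → σ = 654 MPa, n = 1.64
Smallest n: option X with n = 0.256.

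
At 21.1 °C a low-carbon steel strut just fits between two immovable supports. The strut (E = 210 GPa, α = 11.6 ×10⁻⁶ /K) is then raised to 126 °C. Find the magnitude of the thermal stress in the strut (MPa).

256 MPa

ΔT = 104.9 K. Constrained thermal stress σ = E·α·ΔT = 210.0×10³ MPa × 11.6×10⁻⁶ × 104.9 = 256 MPa (compressive).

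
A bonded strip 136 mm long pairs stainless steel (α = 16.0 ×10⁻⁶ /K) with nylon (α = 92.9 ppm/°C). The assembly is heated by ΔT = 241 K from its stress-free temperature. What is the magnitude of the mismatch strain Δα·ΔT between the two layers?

Δα = |16.0 − 92.9|×10⁻⁶/K = 76.9×10⁻⁶/K.
Mismatch strain = Δα·ΔT = 76.9×10⁻⁶ × 241.0 = 0.0185.

0.0185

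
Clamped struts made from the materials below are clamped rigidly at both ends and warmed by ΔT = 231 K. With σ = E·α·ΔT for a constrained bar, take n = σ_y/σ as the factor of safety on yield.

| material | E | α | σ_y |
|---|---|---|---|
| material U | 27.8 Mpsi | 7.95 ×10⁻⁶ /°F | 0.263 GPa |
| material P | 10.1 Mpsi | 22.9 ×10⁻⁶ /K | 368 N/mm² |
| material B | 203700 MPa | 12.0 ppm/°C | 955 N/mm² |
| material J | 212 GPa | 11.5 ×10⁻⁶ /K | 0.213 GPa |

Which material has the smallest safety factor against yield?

Per material, after unit conversion:
  material U: E = 191.7, α = 14.3, σ_y = 263.0 → σ = 634 MPa, n = 0.415
  material P: E = 69.64, α = 22.9, σ_y = 368.0 → σ = 368 MPa, n = 0.999
  material B: E = 203.7, α = 12.0, σ_y = 955.0 → σ = 565 MPa, n = 1.69
  material J: E = 212.0, α = 11.5, σ_y = 213.0 → σ = 563 MPa, n = 0.378
Material J has the lowest safety factor, n = 0.378.

material J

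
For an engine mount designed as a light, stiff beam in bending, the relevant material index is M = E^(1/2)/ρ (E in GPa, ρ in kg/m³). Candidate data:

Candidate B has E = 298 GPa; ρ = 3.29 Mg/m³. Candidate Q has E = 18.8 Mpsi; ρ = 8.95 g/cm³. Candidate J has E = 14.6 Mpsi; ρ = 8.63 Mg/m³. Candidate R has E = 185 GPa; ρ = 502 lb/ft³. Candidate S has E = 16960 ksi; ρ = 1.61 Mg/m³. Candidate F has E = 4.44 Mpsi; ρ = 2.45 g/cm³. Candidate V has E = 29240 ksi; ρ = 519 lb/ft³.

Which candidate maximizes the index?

candidate S

After converting to SI:
  candidate B: E = 298.0 GPa, ρ = 3290 kg/m³
  candidate Q: E = 129.6 GPa, ρ = 8950 kg/m³
  candidate J: E = 100.7 GPa, ρ = 8630 kg/m³
  candidate R: E = 185.0 GPa, ρ = 8041 kg/m³
  candidate S: E = 116.9 GPa, ρ = 1610 kg/m³
  candidate F: E = 30.61 GPa, ρ = 2450 kg/m³
  candidate V: E = 201.6 GPa, ρ = 8314 kg/m³
  candidate S: M = 6.72×10⁻³
  candidate B: M = 5.25×10⁻³
  candidate F: M = 2.26×10⁻³
  candidate V: M = 1.71×10⁻³
  candidate R: M = 1.69×10⁻³
  candidate Q: M = 1.27×10⁻³
  candidate J: M = 1.16×10⁻³
The maximum is for candidate S.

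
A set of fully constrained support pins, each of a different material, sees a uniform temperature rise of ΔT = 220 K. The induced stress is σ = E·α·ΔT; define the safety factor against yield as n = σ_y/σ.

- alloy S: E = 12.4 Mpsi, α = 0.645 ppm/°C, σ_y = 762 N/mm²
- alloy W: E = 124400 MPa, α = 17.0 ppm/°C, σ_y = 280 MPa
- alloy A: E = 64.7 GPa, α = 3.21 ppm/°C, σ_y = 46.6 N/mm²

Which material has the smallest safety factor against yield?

alloy W

Per material, after unit conversion:
  alloy S: E = 85.50, α = 0.645, σ_y = 762.0 → σ = 12.1 MPa, n = 62.8
  alloy W: E = 124.4, α = 17.0, σ_y = 280.0 → σ = 465 MPa, n = 0.602
  alloy A: E = 64.70, α = 3.21, σ_y = 46.60 → σ = 45.7 MPa, n = 1.02
The minimum is alloy W at n = 0.602.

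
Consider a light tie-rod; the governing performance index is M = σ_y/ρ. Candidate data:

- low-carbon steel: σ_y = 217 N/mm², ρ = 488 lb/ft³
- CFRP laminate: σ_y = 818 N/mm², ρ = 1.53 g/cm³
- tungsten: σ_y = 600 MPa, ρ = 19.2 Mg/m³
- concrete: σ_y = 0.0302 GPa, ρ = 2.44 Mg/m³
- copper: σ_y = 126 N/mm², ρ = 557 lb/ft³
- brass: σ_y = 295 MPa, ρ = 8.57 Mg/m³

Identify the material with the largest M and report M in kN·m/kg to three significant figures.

After converting to SI:
  low-carbon steel: σ_y = 217.0 MPa, ρ = 7817 kg/m³
  CFRP laminate: σ_y = 818.0 MPa, ρ = 1530 kg/m³
  tungsten: σ_y = 600.0 MPa, ρ = 19200 kg/m³
  concrete: σ_y = 30.20 MPa, ρ = 2440 kg/m³
  copper: σ_y = 126.0 MPa, ρ = 8922 kg/m³
  brass: σ_y = 295.0 MPa, ρ = 8570 kg/m³
  CFRP laminate: M = 535 kN·m/kg
  brass: M = 34.4 kN·m/kg
  tungsten: M = 31.2 kN·m/kg
  low-carbon steel: M = 27.8 kN·m/kg
  copper: M = 14.1 kN·m/kg
  concrete: M = 12.4 kN·m/kg
The maximum is for CFRP laminate.

CFRP laminate, M = 535 kN·m/kg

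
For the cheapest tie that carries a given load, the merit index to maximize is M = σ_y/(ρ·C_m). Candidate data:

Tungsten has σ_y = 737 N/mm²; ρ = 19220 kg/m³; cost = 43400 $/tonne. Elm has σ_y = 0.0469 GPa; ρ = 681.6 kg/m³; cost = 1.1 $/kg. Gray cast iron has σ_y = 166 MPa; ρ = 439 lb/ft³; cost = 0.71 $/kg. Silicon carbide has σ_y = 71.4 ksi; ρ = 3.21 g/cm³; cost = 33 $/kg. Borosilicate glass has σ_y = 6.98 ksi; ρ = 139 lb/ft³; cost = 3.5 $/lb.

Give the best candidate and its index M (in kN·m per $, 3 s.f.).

elm, M = 62.6 kN·m per $

After converting to SI:
  tungsten: σ_y = 737.0 MPa, ρ = 19220 kg/m³, cost = 43.40 $/kg
  elm: σ_y = 46.90 MPa, ρ = 681.6 kg/m³, cost = 1.100 $/kg
  gray cast iron: σ_y = 166.0 MPa, ρ = 7032 kg/m³, cost = 0.7100 $/kg
  silicon carbide: σ_y = 492.3 MPa, ρ = 3210 kg/m³, cost = 33.00 $/kg
  borosilicate glass: σ_y = 48.13 MPa, ρ = 2227 kg/m³, cost = 7.716 $/kg
  elm: M = 62.6 kN·m per $
  gray cast iron: M = 33.2 kN·m per $
  silicon carbide: M = 4.65 kN·m per $
  borosilicate glass: M = 2.80 kN·m per $
  tungsten: M = 0.884 kN·m per $
Elm ranks first.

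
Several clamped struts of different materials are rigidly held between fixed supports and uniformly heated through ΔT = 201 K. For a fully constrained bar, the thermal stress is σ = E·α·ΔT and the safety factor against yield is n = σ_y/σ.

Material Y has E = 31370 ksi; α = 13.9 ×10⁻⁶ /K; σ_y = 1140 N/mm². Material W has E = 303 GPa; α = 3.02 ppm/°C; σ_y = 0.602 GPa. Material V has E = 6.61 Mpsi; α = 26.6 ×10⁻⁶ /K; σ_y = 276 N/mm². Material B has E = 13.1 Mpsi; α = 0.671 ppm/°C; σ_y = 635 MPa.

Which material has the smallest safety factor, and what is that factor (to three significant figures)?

With everything in SI (GPa, ×10⁻⁶/K, MPa):
  material Y: E = 216.3, α = 13.9, σ_y = 1140 → σ = 604 MPa, n = 1.89
  material W: E = 303.0, α = 3.02, σ_y = 602.0 → σ = 184 MPa, n = 3.27
  material V: E = 45.57, α = 26.6, σ_y = 276.0 → σ = 244 MPa, n = 1.13
  material B: E = 90.32, α = 0.671, σ_y = 635.0 → σ = 12.2 MPa, n = 52.1
Material V has the lowest safety factor, n = 1.13.

material V, n = 1.13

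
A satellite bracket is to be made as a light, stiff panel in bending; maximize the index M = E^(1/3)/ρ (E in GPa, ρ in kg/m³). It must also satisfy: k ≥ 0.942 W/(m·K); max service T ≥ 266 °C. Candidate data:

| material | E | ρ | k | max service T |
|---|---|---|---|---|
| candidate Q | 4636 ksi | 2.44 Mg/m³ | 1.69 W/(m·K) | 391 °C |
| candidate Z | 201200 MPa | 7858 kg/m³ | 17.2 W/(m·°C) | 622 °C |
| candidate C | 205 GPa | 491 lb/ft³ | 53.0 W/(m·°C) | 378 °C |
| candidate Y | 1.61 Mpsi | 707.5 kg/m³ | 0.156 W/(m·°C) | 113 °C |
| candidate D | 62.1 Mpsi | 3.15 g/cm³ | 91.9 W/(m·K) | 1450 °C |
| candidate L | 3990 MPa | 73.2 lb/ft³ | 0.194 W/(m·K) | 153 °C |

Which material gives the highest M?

Screen on constraints: k ≥ 0.942 W/(m·K); max service T ≥ 266 °C. Survivors: candidate Q, candidate Z, candidate C, candidate D.
Convert each candidate to consistent units, then evaluate M:
  candidate Q: E = 31.96 GPa, ρ = 2440 kg/m³
  candidate Z: E = 201.2 GPa, ρ = 7858 kg/m³
  candidate C: E = 205.0 GPa, ρ = 7865 kg/m³
  candidate D: E = 428.2 GPa, ρ = 3150 kg/m³
  candidate D: M = 2.39×10⁻³
  candidate Q: M = 1.30×10⁻³
  candidate C: M = 0.750×10⁻³
  candidate Z: M = 0.746×10⁻³
Candidate D has the largest M.

candidate D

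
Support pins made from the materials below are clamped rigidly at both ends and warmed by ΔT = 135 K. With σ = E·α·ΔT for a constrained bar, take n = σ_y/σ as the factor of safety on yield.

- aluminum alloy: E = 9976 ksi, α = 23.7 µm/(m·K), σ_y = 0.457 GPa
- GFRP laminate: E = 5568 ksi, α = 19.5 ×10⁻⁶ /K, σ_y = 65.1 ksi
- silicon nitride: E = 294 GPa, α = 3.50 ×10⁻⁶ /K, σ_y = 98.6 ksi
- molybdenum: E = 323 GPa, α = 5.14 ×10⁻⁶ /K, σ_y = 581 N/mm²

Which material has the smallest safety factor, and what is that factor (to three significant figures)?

With everything in SI (GPa, ×10⁻⁶/K, MPa):
  aluminum alloy: E = 68.78, α = 23.7, σ_y = 457.0 → σ = 220 MPa, n = 2.08
  GFRP laminate: E = 38.39, α = 19.5, σ_y = 448.8 → σ = 101 MPa, n = 4.44
  silicon nitride: E = 294.0, α = 3.50, σ_y = 679.8 → σ = 139 MPa, n = 4.89
  molybdenum: E = 323.0, α = 5.14, σ_y = 581.0 → σ = 224 MPa, n = 2.59
Aluminum alloy has the lowest safety factor, n = 2.08.

aluminum alloy, n = 2.08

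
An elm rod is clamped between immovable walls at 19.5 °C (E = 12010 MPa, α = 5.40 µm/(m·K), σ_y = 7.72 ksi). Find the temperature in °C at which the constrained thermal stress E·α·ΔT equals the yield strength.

E = 12010 MPa = 12.01 GPa.
σ_y = 7.72 ksi = 53.23 MPa.
E·α·ΔT = 53.23 MPa ⇒ ΔT = 53.23 / (12.01×10³ × 5.40×10⁻⁶) = 820.7 K.
T = 19.5 + 820.7 = 840.2 °C.

840 °C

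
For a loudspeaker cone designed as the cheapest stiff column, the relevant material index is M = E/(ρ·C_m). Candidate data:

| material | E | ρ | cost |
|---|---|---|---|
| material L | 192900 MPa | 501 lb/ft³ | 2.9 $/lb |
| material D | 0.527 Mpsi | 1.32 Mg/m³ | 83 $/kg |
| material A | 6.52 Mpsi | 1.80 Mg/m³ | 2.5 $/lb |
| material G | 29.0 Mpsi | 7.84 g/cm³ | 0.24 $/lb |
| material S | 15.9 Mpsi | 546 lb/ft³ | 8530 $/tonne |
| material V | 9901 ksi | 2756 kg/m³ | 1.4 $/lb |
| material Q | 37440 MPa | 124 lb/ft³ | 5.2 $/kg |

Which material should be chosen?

After converting to SI:
  material L: E = 192.9 GPa, ρ = 8025 kg/m³, cost = 6.393 $/kg
  material D: E = 3.634 GPa, ρ = 1320 kg/m³, cost = 83.00 $/kg
  material A: E = 44.95 GPa, ρ = 1800 kg/m³, cost = 5.511 $/kg
  material G: E = 199.9 GPa, ρ = 7840 kg/m³, cost = 0.5291 $/kg
  material S: E = 109.6 GPa, ρ = 8746 kg/m³, cost = 8.530 $/kg
  material V: E = 68.27 GPa, ρ = 2756 kg/m³, cost = 3.086 $/kg
  material Q: E = 37.44 GPa, ρ = 1986 kg/m³, cost = 5.200 $/kg
  material G: M = 48.2 MN·m per $
  material V: M = 8.03 MN·m per $
  material A: M = 4.53 MN·m per $
  material L: M = 3.76 MN·m per $
  material Q: M = 3.62 MN·m per $
  material S: M = 1.47 MN·m per $
  material D: M = 0.0332 MN·m per $
Highest index: material G.

material G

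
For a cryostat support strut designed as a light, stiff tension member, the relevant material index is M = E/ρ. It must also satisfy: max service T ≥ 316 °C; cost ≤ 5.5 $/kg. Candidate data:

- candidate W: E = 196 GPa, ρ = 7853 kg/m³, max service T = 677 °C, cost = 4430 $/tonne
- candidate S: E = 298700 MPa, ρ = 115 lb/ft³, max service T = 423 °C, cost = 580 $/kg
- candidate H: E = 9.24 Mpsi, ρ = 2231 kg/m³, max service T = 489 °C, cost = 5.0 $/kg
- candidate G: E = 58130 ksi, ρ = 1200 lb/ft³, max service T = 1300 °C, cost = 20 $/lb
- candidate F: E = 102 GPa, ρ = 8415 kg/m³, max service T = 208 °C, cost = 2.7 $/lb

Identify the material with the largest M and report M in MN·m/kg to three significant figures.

Screen on constraints: max service T ≥ 316 °C; cost ≤ 5.5 $/kg. Survivors: candidate W, candidate H.
Putting every candidate on a common basis:
  candidate W: E = 196.0 GPa, ρ = 7853 kg/m³
  candidate H: E = 63.71 GPa, ρ = 2231 kg/m³
  candidate H: M = 28.6 MN·m/kg
  candidate W: M = 25.0 MN·m/kg
Candidate H has the largest M.

candidate H, M = 28.6 MN·m/kg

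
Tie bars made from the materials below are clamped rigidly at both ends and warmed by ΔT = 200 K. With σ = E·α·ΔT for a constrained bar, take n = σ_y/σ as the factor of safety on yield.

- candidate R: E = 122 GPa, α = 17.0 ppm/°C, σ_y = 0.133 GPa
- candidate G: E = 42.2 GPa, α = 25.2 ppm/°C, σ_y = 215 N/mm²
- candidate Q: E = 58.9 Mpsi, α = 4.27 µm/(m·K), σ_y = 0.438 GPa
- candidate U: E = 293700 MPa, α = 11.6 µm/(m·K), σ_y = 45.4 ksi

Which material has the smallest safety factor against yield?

In consistent units (E in GPa, α in ×10⁻⁶/K, σ_y in MPa):
  candidate R: E = 122.0, α = 17.0, σ_y = 133.0 → σ = 415 MPa, n = 0.321
  candidate G: E = 42.20, α = 25.2, σ_y = 215.0 → σ = 213 MPa, n = 1.01
  candidate Q: E = 406.1, α = 4.27, σ_y = 438.0 → σ = 347 MPa, n = 1.26
  candidate U: E = 293.7, α = 11.6, σ_y = 313.0 → σ = 681 MPa, n = 0.459
The minimum is candidate R at n = 0.321.

candidate R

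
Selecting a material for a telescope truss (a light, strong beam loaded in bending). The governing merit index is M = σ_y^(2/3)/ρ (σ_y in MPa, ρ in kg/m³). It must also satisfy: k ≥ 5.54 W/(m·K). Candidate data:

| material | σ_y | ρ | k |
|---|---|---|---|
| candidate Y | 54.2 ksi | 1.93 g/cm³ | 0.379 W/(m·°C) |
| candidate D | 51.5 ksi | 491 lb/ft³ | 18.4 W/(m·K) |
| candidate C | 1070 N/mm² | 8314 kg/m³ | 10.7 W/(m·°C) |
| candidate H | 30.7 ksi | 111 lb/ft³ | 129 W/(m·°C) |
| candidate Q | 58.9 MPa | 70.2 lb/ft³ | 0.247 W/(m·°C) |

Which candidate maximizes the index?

candidate H

Screen on constraints: k ≥ 5.54 W/(m·K). Survivors: candidate D, candidate C, candidate H.
Convert each candidate to consistent units, then evaluate M:
  candidate D: σ_y = 355.1 MPa, ρ = 7865 kg/m³
  candidate C: σ_y = 1070 MPa, ρ = 8314 kg/m³
  candidate H: σ_y = 211.7 MPa, ρ = 1778 kg/m³
  candidate H: M = 20.0×10⁻³
  candidate C: M = 12.6×10⁻³
  candidate D: M = 6.38×10⁻³
Candidate H ranks first.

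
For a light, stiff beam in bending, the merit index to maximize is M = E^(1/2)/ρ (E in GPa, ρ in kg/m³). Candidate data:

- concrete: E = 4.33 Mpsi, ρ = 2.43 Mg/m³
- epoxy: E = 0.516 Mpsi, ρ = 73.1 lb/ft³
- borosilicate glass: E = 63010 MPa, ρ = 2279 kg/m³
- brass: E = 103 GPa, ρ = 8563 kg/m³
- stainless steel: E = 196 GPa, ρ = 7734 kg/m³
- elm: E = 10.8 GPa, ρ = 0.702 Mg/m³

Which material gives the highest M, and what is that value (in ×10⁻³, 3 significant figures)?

Normalizing units and computing the index:
  concrete: E = 29.85 GPa, ρ = 2430 kg/m³
  epoxy: E = 3.558 GPa, ρ = 1171 kg/m³
  borosilicate glass: E = 63.01 GPa, ρ = 2279 kg/m³
  brass: E = 103.0 GPa, ρ = 8563 kg/m³
  stainless steel: E = 196.0 GPa, ρ = 7734 kg/m³
  elm: E = 10.80 GPa, ρ = 702.0 kg/m³
  elm: M = 4.68×10⁻³
  borosilicate glass: M = 3.48×10⁻³
  concrete: M = 2.25×10⁻³
  stainless steel: M = 1.81×10⁻³
  epoxy: M = 1.61×10⁻³
  brass: M = 1.19×10⁻³
Highest index: elm.

elm, M = 4.68×10⁻³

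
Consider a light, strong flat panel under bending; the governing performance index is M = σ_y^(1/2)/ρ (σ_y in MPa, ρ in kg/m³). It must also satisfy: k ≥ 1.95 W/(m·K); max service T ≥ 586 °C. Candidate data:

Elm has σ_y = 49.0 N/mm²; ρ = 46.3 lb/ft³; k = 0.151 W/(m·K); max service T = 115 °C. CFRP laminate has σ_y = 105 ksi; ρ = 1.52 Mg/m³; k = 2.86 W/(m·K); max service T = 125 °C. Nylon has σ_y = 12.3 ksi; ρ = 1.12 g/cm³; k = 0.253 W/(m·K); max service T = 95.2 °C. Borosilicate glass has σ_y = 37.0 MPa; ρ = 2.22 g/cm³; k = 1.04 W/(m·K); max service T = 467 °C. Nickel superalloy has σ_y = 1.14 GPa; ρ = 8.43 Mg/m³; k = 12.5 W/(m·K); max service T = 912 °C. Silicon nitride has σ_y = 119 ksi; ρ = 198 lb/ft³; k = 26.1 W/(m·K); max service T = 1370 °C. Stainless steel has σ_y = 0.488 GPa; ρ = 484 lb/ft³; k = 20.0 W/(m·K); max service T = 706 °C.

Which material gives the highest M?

Screen on constraints: k ≥ 1.95 W/(m·K); max service T ≥ 586 °C. Survivors: nickel superalloy, silicon nitride, stainless steel.
Normalizing units and computing the index:
  nickel superalloy: σ_y = 1140 MPa, ρ = 8430 kg/m³
  silicon nitride: σ_y = 820.5 MPa, ρ = 3172 kg/m³
  stainless steel: σ_y = 488.0 MPa, ρ = 7753 kg/m³
  silicon nitride: M = 9.03×10⁻³
  nickel superalloy: M = 4.01×10⁻³
  stainless steel: M = 2.85×10⁻³
Silicon nitride ranks first.

silicon nitride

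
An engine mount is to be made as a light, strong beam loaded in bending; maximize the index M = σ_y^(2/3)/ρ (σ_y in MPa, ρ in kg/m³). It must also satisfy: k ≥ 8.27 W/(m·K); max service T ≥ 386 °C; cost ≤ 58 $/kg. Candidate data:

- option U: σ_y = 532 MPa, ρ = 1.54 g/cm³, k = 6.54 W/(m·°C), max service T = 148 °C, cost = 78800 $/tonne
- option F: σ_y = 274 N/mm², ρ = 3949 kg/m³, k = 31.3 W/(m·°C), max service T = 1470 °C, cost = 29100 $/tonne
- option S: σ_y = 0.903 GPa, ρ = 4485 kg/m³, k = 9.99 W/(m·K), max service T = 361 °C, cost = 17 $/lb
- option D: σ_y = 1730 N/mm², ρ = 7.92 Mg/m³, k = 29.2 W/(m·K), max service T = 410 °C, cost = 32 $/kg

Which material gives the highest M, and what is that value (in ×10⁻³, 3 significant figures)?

option D, M = 18.2×10⁻³

Screen on constraints: k ≥ 8.27 W/(m·K); max service T ≥ 386 °C; cost ≤ 58 $/kg. Survivors: option F, option D.
Convert each candidate to consistent units, then evaluate M:
  option F: σ_y = 274.0 MPa, ρ = 3949 kg/m³
  option D: σ_y = 1730 MPa, ρ = 7920 kg/m³
  option D: M = 18.2×10⁻³
  option F: M = 10.7×10⁻³
The maximum is for option D.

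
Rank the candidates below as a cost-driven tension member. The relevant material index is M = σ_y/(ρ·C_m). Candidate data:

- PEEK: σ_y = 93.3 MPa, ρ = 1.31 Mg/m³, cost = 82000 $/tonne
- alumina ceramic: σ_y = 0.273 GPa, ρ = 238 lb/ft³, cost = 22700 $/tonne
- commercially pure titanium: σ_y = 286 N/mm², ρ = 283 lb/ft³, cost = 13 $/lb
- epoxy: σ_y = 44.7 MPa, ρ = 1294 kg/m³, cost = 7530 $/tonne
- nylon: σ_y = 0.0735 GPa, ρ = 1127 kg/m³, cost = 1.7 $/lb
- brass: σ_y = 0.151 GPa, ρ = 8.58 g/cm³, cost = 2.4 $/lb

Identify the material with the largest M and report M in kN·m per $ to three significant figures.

Normalizing units and computing the index:
  PEEK: σ_y = 93.30 MPa, ρ = 1310 kg/m³, cost = 82.00 $/kg
  alumina ceramic: σ_y = 273.0 MPa, ρ = 3812 kg/m³, cost = 22.70 $/kg
  commercially pure titanium: σ_y = 286.0 MPa, ρ = 4533 kg/m³, cost = 28.66 $/kg
  epoxy: σ_y = 44.70 MPa, ρ = 1294 kg/m³, cost = 7.530 $/kg
  nylon: σ_y = 73.50 MPa, ρ = 1127 kg/m³, cost = 3.748 $/kg
  brass: σ_y = 151.0 MPa, ρ = 8580 kg/m³, cost = 5.291 $/kg
  nylon: M = 17.4 kN·m per $
  epoxy: M = 4.59 kN·m per $
  brass: M = 3.33 kN·m per $
  alumina ceramic: M = 3.15 kN·m per $
  commercially pure titanium: M = 2.20 kN·m per $
  PEEK: M = 0.869 kN·m per $
Nylon ranks first.

nylon, M = 17.4 kN·m per $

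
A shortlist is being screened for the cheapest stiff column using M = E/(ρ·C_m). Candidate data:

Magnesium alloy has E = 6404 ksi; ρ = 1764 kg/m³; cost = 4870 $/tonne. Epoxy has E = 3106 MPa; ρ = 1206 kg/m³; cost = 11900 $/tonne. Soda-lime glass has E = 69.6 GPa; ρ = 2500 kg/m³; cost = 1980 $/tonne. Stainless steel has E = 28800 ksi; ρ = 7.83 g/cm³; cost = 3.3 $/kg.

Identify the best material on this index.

soda-lime glass

In SI units:
  magnesium alloy: E = 44.15 GPa, ρ = 1764 kg/m³, cost = 4.870 $/kg
  epoxy: E = 3.106 GPa, ρ = 1206 kg/m³, cost = 11.90 $/kg
  soda-lime glass: E = 69.60 GPa, ρ = 2500 kg/m³, cost = 1.980 $/kg
  stainless steel: E = 198.6 GPa, ρ = 7830 kg/m³, cost = 3.300 $/kg
  soda-lime glass: M = 14.1 MN·m per $
  stainless steel: M = 7.68 MN·m per $
  magnesium alloy: M = 5.14 MN·m per $
  epoxy: M = 0.216 MN·m per $
Soda-lime glass ranks first.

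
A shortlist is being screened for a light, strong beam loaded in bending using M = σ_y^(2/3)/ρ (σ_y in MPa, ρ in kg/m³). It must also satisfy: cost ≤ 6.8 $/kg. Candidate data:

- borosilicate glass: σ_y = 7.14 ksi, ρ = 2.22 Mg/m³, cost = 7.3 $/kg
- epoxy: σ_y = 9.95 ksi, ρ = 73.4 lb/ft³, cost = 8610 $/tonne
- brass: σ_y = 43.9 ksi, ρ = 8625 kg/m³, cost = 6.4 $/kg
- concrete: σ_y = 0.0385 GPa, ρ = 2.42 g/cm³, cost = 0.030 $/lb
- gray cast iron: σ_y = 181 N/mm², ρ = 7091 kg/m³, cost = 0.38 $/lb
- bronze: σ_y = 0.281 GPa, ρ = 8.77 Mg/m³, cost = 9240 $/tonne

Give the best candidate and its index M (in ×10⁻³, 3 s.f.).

brass, M = 5.23×10⁻³

Screen on constraints: cost ≤ 6.8 $/kg. Survivors: brass, concrete, gray cast iron.
Normalizing units and computing the index:
  brass: σ_y = 302.7 MPa, ρ = 8625 kg/m³
  concrete: σ_y = 38.50 MPa, ρ = 2420 kg/m³
  gray cast iron: σ_y = 181.0 MPa, ρ = 7091 kg/m³
  brass: M = 5.23×10⁻³
  concrete: M = 4.71×10⁻³
  gray cast iron: M = 4.51×10⁻³
Brass has the largest M.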